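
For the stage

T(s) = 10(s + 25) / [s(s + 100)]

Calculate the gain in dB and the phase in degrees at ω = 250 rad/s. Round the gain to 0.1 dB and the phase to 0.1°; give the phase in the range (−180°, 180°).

-28.6 dB, -73.9°

At s = jω = j250:
zero (s+25): 25 + j250 → |·| = √(25²+250²) = √63125 ≈ 251.25, ∠ = arctan(250/25) ≈ 84.29°
pole (s+100): 100 + j250 → |·| = √(100²+250²) = √72500 ≈ 269.26, ∠ = arctan(250/100) ≈ 68.20°
pole at origin: |s| = 250, ∠ = 90.00° (in denominator)
|T| = 10 · 251.25 / 67315 ≈ 0.037325
Gain = 20 log₁₀(0.037325) ≈ -28.56 dB
∠T = 84.29° − 158.20° = -73.91°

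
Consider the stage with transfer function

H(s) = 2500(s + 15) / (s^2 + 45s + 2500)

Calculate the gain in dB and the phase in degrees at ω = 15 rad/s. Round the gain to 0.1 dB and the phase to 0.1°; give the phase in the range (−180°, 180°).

At s = jω = j15:
zero (s+15): 15 + j15 → |·| = √(15²+15²) = √450 ≈ 21.213, ∠ = arctan(15/15) ≈ 45.00°
quadratic: (j15)² + 45·j15 + 2500 = 2275 + j675 → |·| ≈ 2373, ∠ ≈ 16.53°
|H| = 2500 · 21.213 / 2373 ≈ 22.348
Gain = 20 log₁₀(22.348) ≈ 26.98 dB
∠H = 45.00° − 16.53° = 28.47°

27.0 dB, 28.5°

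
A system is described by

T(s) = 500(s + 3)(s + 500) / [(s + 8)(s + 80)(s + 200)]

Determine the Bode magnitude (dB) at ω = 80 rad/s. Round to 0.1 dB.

At s = jω = j80:
zero (s+3): 3 + j80 → |·| = √(3²+80²) = √6409 ≈ 80.056, ∠ = arctan(80/3) ≈ 87.85°
zero (s+500): 500 + j80 → |·| = √(500²+80²) = √256400 ≈ 506.36, ∠ = arctan(80/500) ≈ 9.09°
pole (s+8): 8 + j80 → |·| = √(8²+80²) = √6464 ≈ 80.399, ∠ = arctan(80/8) ≈ 84.29°
pole (s+80): 80 + j80 → |·| = √(80²+80²) = √12800 ≈ 113.14, ∠ = arctan(80/80) ≈ 45.00°
pole (s+200): 200 + j80 → |·| = √(200²+80²) = √46400 ≈ 215.41, ∠ = arctan(80/200) ≈ 21.80°
|T| = 500 · 40537 / 1.9594e+06 ≈ 10.344
Gain = 20 log₁₀(10.344) ≈ 20.29 dB

20.3 dB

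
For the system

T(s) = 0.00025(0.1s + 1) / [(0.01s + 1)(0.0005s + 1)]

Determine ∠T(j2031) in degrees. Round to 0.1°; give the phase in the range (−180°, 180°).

At ω = 2031 rad/s:
zero (1 + j2031·0.1) = 1 + j203.1 → |·| ≈ 203.1, ∠ ≈ 89.72°
pole (1 + j2031·0.01) = 1 + j20.31 → |·| ≈ 20.335, ∠ ≈ 87.18°
pole (1 + j2031·0.0005) = 1 + j1.0155 → |·| ≈ 1.4252, ∠ ≈ 45.44°
∠T = (89.72°) − (87.18° + 45.44°) = -42.90°

-42.9°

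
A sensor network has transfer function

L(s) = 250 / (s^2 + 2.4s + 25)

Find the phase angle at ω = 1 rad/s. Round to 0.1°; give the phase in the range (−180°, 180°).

At s = jω = j1:
quadratic: (j1)² + 2.4·j1 + 25 = 24 + j2.4 → |·| ≈ 24.12, ∠ ≈ 5.71°
∠L = 0.00° − 5.71° = -5.71°

-5.7°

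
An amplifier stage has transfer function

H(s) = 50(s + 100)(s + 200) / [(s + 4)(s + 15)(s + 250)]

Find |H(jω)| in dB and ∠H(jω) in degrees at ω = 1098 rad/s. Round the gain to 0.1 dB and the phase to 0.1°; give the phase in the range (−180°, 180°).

-26.9 dB, -91.7°

At s = jω = j1098:
zero (s+100): 100 + j1098 → |·| = √(100²+1098²) = √1215604 ≈ 1102.5, ∠ = arctan(1098/100) ≈ 84.80°
zero (s+200): 200 + j1098 → |·| = √(200²+1098²) = √1245604 ≈ 1116.1, ∠ = arctan(1098/200) ≈ 79.68°
pole (s+4): 4 + j1098 → |·| = √(4²+1098²) = √1205620 ≈ 1098, ∠ = arctan(1098/4) ≈ 89.79°
pole (s+15): 15 + j1098 → |·| = √(15²+1098²) = √1205829 ≈ 1098.1, ∠ = arctan(1098/15) ≈ 89.22°
pole (s+250): 250 + j1098 → |·| = √(250²+1098²) = √1268104 ≈ 1126.1, ∠ = arctan(1098/250) ≈ 77.17°
|H| = 50 · 1.2305e+06 / 1.3578e+09 ≈ 0.045312
Gain = 20 log₁₀(0.045312) ≈ -26.88 dB
∠H = 164.48° − 256.18° = -91.70°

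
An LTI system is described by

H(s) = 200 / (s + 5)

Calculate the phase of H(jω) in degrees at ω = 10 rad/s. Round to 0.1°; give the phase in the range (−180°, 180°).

At s = jω = j10:
pole (s+5): 5 + j10 → |·| = √(5²+10²) = √125 ≈ 11.18, ∠ = arctan(10/5) ≈ 63.43°
∠H = 0.00° − 63.43° = -63.43°

-63.4°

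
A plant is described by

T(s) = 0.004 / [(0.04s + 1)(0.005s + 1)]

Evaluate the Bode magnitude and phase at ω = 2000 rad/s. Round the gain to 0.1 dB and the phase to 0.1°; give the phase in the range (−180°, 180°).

At ω = 2000 rad/s:
pole (1 + j2000·0.04) = 1 + j80 → |·| ≈ 80.006, ∠ ≈ 89.28°
pole (1 + j2000·0.005) = 1 + j10 → |·| ≈ 10.05, ∠ ≈ 84.29°
|T| = 0.004 · 1 / (80.006 · 10.05) ≈ 4.9748e-06
Gain = 20 log₁₀(4.9748e-06) ≈ -106.06 dB
∠T = (0°) − (89.28° + 84.29°) = -173.57°

-106.1 dB, -173.6°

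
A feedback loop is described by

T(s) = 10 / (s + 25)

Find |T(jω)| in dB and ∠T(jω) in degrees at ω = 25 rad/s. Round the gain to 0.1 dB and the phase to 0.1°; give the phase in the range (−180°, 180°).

-11.0 dB, -45.0°

At s = jω = j25:
pole (s+25): 25 + j25 → |·| = √(25²+25²) = √1250 ≈ 35.355, ∠ = arctan(25/25) ≈ 45.00°
|T| = 10 / 35.355 ≈ 0.28285
Gain = 20 log₁₀(0.28285) ≈ -10.97 dB
∠T = 0.00° − 45.00° = -45.00°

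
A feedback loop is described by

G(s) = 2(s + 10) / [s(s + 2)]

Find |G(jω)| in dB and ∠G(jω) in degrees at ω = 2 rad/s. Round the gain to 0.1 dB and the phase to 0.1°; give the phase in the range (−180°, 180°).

At s = jω = j2:
zero (s+10): 10 + j2 → |·| = √(10²+2²) = √104 ≈ 10.198, ∠ = arctan(2/10) ≈ 11.31°
pole (s+2): 2 + j2 → |·| = √(2²+2²) = √8 ≈ 2.8284, ∠ = arctan(2/2) ≈ 45.00°
pole at origin: |s| = 2, ∠ = 90.00° (in denominator)
|G| = 2 · 10.198 / 5.6568 ≈ 3.6056
Gain = 20 log₁₀(3.6056) ≈ 11.14 dB
∠G = 11.31° − 135.00° = -123.69°

11.1 dB, -123.7°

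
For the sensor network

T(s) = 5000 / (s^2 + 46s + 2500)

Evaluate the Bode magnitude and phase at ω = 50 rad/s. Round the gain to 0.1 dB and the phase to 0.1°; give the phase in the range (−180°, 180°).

6.7 dB, -90.0°

At s = jω = j50:
quadratic: (j50)² + 46·j50 + 2500 = 0 + j2300 → |·| ≈ 2300, ∠ ≈ 90.00°
|T| = 5000 / 2300 ≈ 2.1739
Gain = 20 log₁₀(2.1739) ≈ 6.74 dB
∠T = 0.00° − 90.00° = -90.00°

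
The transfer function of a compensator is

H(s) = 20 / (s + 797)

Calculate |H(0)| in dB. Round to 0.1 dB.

-32.0 dB

H(0) = 20 / (797) ≈ 0.025094
20 log₁₀(0.025094) ≈ -32.01 dB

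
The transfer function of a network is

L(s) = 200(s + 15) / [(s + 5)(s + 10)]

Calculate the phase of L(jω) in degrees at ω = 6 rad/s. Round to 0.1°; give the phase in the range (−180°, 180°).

At s = jω = j6:
zero (s+15): 15 + j6 → |·| = √(15²+6²) = √261 ≈ 16.155, ∠ = arctan(6/15) ≈ 21.80°
pole (s+5): 5 + j6 → |·| = √(5²+6²) = √61 ≈ 7.8102, ∠ = arctan(6/5) ≈ 50.19°
pole (s+10): 10 + j6 → |·| = √(10²+6²) = √136 ≈ 11.662, ∠ = arctan(6/10) ≈ 30.96°
∠L = 21.80° − 81.15° = -59.35°

-59.4°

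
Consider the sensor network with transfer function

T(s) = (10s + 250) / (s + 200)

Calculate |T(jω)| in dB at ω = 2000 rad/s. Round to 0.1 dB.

Substitute s = j2000:
Numerator: 10(j2000) + 250 = 250 + j20000
Denominator: (j2000) + 200 = 200 + j2000
|N| = √(250² + 20000²) ≈ 20002, ∠N ≈ 89.28°
|D| = √(200² + 2000²) ≈ 2010, ∠D ≈ 84.29°
|T| = 20002 / 2010 ≈ 9.9512
Gain = 20 log₁₀(9.9512) ≈ 19.96 dB

20.0 dB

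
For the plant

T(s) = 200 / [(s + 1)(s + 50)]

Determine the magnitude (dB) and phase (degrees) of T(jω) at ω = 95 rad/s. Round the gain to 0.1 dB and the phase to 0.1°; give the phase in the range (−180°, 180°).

-34.2 dB, -151.6°

At s = jω = j95:
pole (s+1): 1 + j95 → |·| = √(1²+95²) = √9026 ≈ 95.005, ∠ = arctan(95/1) ≈ 89.40°
pole (s+50): 50 + j95 → |·| = √(50²+95²) = √11525 ≈ 107.35, ∠ = arctan(95/50) ≈ 62.24°
|T| = 200 / 10199 ≈ 0.01961
Gain = 20 log₁₀(0.01961) ≈ -34.15 dB
∠T = 0.00° − 151.64° = -151.64°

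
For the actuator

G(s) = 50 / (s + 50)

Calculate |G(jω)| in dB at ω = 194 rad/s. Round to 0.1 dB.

-12.1 dB

At s = jω = j194:
pole (s+50): 50 + j194 → |·| = √(50²+194²) = √40136 ≈ 200.34, ∠ = arctan(194/50) ≈ 75.55°
|G| = 50 / 200.34 ≈ 0.24958
Gain = 20 log₁₀(0.24958) ≈ -12.06 dB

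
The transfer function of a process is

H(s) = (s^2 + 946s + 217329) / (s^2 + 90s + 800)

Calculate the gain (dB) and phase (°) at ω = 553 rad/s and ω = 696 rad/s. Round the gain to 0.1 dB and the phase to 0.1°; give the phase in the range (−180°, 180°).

Substitute s = j553:
Numerator: (j553)^2 + 946(j553) + 217329 = -88480 + j523138
Denominator: (j553)^2 + 90(j553) + 800 = -305009 + j49770
|N| = √(88480² + 523138²) ≈ 5.3057e+05, ∠N ≈ 99.60°
|D| = √(305009² + 49770²) ≈ 3.0904e+05, ∠D ≈ 170.73°
|H| = 5.3057e+05 / 3.0904e+05 ≈ 1.7168
Gain = 20 log₁₀(1.7168) ≈ 4.69 dB
∠H = 99.60° − 170.73° = -71.13°

Substitute s = j696:
Numerator: (j696)^2 + 946(j696) + 217329 = -267087 + j658416
Denominator: (j696)^2 + 90(j696) + 800 = -483616 + j62640
|N| = √(267087² + 658416²) ≈ 7.1053e+05, ∠N ≈ 112.08°
|D| = √(483616² + 62640²) ≈ 4.8766e+05, ∠D ≈ 172.62°
|H| = 7.1053e+05 / 4.8766e+05 ≈ 1.457
Gain = 20 log₁₀(1.457) ≈ 3.27 dB
∠H = 112.08° − 172.62° = -60.54°

ω = 553: 4.7 dB, -71.1°; ω = 696: 3.3 dB, -60.5°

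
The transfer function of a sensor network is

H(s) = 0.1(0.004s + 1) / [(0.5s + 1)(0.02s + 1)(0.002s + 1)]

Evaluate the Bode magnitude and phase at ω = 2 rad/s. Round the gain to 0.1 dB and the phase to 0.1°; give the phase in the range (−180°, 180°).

-23.0 dB, -47.1°

At ω = 2 rad/s:
zero (1 + j2·0.004) = 1 + j0.008 → |·| ≈ 1, ∠ ≈ 0.46°
pole (1 + j2·0.5) = 1 + j1 → |·| ≈ 1.4142, ∠ ≈ 45.00°
pole (1 + j2·0.02) = 1 + j0.04 → |·| ≈ 1.0008, ∠ ≈ 2.29°
pole (1 + j2·0.002) = 1 + j0.004 → |·| ≈ 1, ∠ ≈ 0.23°
|H| = 0.1 · 1 / (1.4142 · 1.0008 · 1) ≈ 0.070655
Gain = 20 log₁₀(0.070655) ≈ -23.02 dB
∠H = (0.46°) − (45.00° + 2.29° + 0.23°) = -47.06°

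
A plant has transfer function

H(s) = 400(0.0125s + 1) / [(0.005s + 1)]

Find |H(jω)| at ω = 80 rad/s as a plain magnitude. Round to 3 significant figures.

525

At ω = 80 rad/s:
zero (1 + j80·0.0125) = 1 + j1 → |·| ≈ 1.4142, ∠ ≈ 45.00°
pole (1 + j80·0.005) = 1 + j0.4 → |·| ≈ 1.077, ∠ ≈ 21.80°
|H| = 400 · 1.4142 / (1.077) ≈ 525.24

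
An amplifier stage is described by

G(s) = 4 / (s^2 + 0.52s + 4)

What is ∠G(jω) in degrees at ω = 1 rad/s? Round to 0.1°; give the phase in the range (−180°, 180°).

At s = jω = j1:
quadratic: (j1)² + 0.52·j1 + 4 = 3 + j0.52 → |·| ≈ 3.0447, ∠ ≈ 9.83°
∠G = 0.00° − 9.83° = -9.83°

-9.8°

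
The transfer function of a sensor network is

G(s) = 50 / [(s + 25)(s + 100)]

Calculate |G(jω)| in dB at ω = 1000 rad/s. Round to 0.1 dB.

-86.1 dB

At s = jω = j1000:
pole (s+25): 25 + j1000 → |·| = √(25²+1000²) = √1000625 ≈ 1000.3, ∠ = arctan(1000/25) ≈ 88.57°
pole (s+100): 100 + j1000 → |·| = √(100²+1000²) = √1010000 ≈ 1005, ∠ = arctan(1000/100) ≈ 84.29°
|G| = 50 / 1.0053e+06 ≈ 4.9736e-05
Gain = 20 log₁₀(4.9736e-05) ≈ -86.07 dB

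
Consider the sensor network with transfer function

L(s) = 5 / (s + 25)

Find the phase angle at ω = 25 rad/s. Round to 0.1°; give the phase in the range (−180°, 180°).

At s = jω = j25:
pole (s+25): 25 + j25 → |·| = √(25²+25²) = √1250 ≈ 35.355, ∠ = arctan(25/25) ≈ 45.00°
∠L = 0.00° − 45.00° = -45.00°

-45.0°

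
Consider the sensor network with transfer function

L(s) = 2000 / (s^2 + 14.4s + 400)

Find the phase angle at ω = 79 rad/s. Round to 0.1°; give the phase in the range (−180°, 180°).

At s = jω = j79:
quadratic: (j79)² + 14.4·j79 + 400 = -5841 + j1137.6 → |·| ≈ 5950.7, ∠ ≈ 168.98°
∠L = 0.00° − 168.98° = -168.98°

-169.0°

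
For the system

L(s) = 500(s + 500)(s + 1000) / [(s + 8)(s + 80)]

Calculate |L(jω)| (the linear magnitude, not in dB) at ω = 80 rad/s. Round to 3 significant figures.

At s = jω = j80:
zero (s+500): 500 + j80 → |·| = √(500²+80²) = √256400 ≈ 506.36, ∠ = arctan(80/500) ≈ 9.09°
zero (s+1000): 1000 + j80 → |·| = √(1000²+80²) = √1006400 ≈ 1003.2, ∠ = arctan(80/1000) ≈ 4.57°
pole (s+8): 8 + j80 → |·| = √(8²+80²) = √6464 ≈ 80.399, ∠ = arctan(80/8) ≈ 84.29°
pole (s+80): 80 + j80 → |·| = √(80²+80²) = √12800 ≈ 113.14, ∠ = arctan(80/80) ≈ 45.00°
|L| = 500 · 5.0798e+05 / 9096.3 ≈ 27922

2.79e+04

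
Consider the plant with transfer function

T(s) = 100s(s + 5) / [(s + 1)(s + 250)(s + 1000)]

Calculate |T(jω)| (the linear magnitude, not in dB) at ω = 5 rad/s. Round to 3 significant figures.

At s = jω = j5:
zero (s+5): 5 + j5 → |·| = √(5²+5²) = √50 ≈ 7.0711, ∠ = arctan(5/5) ≈ 45.00°
zero at origin: s = j5 → |·| = 5, ∠ = 90.00°
pole (s+1): 1 + j5 → |·| = √(1²+5²) = √26 ≈ 5.099, ∠ = arctan(5/1) ≈ 78.69°
pole (s+250): 250 + j5 → |·| = √(250²+5²) = √62525 ≈ 250.05, ∠ = arctan(5/250) ≈ 1.15°
pole (s+1000): 1000 + j5 → |·| = √(1000²+5²) = √1000025 ≈ 1000, ∠ = arctan(5/1000) ≈ 0.29°
|T| = 100 · 35.355 / 1.275e+06 ≈ 0.0027729

0.00277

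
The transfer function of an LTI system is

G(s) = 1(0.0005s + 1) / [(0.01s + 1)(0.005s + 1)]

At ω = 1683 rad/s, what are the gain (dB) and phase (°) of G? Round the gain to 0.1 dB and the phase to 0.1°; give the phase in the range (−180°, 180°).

At ω = 1683 rad/s:
zero (1 + j1683·0.0005) = 1 + j0.8415 → |·| ≈ 1.307, ∠ ≈ 40.08°
pole (1 + j1683·0.01) = 1 + j16.83 → |·| ≈ 16.86, ∠ ≈ 86.60°
pole (1 + j1683·0.005) = 1 + j8.415 → |·| ≈ 8.4742, ∠ ≈ 83.22°
|G| = 1 · 1.307 / (16.86 · 8.4742) ≈ 0.0091479
Gain = 20 log₁₀(0.0091479) ≈ -40.77 dB
∠G = (40.08°) − (86.60° + 83.22°) = -129.74°

-40.8 dB, -129.7°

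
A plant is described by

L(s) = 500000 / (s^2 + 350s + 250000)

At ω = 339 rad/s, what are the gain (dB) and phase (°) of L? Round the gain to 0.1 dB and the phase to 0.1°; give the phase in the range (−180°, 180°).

8.9 dB, -41.3°

At s = jω = j339:
quadratic: (j339)² + 350·j339 + 250000 = 135079 + j118650 → |·| ≈ 1.7979e+05, ∠ ≈ 41.30°
|L| = 500000 / 1.7979e+05 ≈ 2.781
Gain = 20 log₁₀(2.781) ≈ 8.88 dB
∠L = 0.00° − 41.30° = -41.30°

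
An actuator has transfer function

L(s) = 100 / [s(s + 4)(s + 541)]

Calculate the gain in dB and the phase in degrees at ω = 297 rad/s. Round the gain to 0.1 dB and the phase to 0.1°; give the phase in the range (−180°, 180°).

At s = jω = j297:
pole (s+4): 4 + j297 → |·| = √(4²+297²) = √88225 ≈ 297.03, ∠ = arctan(297/4) ≈ 89.23°
pole (s+541): 541 + j297 → |·| = √(541²+297²) = √380890 ≈ 617.16, ∠ = arctan(297/541) ≈ 28.77°
pole at origin: |s| = 297, ∠ = 90.00° (in denominator)
|L| = 100 / 5.4445e+07 ≈ 1.8367e-06
Gain = 20 log₁₀(1.8367e-06) ≈ -114.72 dB
∠L = 0.00° − 208.00° = -208.00° ≡ 152.00° (principal value)

-114.7 dB, 152.0°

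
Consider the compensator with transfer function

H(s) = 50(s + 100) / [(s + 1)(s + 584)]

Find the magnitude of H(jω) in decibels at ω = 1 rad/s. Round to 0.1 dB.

At s = jω = j1:
zero (s+100): 100 + j1 → |·| = √(100²+1²) = √10001 ≈ 100, ∠ = arctan(1/100) ≈ 0.57°
pole (s+1): 1 + j1 → |·| = √(1²+1²) = √2 ≈ 1.4142, ∠ = arctan(1/1) ≈ 45.00°
pole (s+584): 584 + j1 → |·| = √(584²+1²) = √341057 ≈ 584, ∠ = arctan(1/584) ≈ 0.10°
|H| = 50 · 100 / 825.89 ≈ 6.0541
Gain = 20 log₁₀(6.0541) ≈ 15.64 dB

15.6 dB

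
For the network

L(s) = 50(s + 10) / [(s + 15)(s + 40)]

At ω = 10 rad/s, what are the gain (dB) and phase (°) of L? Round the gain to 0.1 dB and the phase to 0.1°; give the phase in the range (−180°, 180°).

At s = jω = j10:
zero (s+10): 10 + j10 → |·| = √(10²+10²) = √200 ≈ 14.142, ∠ = arctan(10/10) ≈ 45.00°
pole (s+15): 15 + j10 → |·| = √(15²+10²) = √325 ≈ 18.028, ∠ = arctan(10/15) ≈ 33.69°
pole (s+40): 40 + j10 → |·| = √(40²+10²) = √1700 ≈ 41.231, ∠ = arctan(10/40) ≈ 14.04°
|L| = 50 · 14.142 / 743.31 ≈ 0.95129
Gain = 20 log₁₀(0.95129) ≈ -0.43 dB
∠L = 45.00° − 47.73° = -2.73°

-0.4 dB, -2.7°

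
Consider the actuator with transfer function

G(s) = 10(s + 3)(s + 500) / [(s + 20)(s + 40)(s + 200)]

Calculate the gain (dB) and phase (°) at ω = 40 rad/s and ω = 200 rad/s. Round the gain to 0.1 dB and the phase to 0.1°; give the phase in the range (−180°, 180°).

ω = 40: -8.2 dB, -29.5°; ω = 200: -20.6 dB, -97.0°

At s = jω = j40:
zero (s+3): 3 + j40 → |·| = √(3²+40²) = √1609 ≈ 40.112, ∠ = arctan(40/3) ≈ 85.71°
zero (s+500): 500 + j40 → |·| = √(500²+40²) = √251600 ≈ 501.6, ∠ = arctan(40/500) ≈ 4.57°
pole (s+20): 20 + j40 → |·| = √(20²+40²) = √2000 ≈ 44.721, ∠ = arctan(40/20) ≈ 63.43°
pole (s+40): 40 + j40 → |·| = √(40²+40²) = √3200 ≈ 56.569, ∠ = arctan(40/40) ≈ 45.00°
pole (s+200): 200 + j40 → |·| = √(200²+40²) = √41600 ≈ 203.96, ∠ = arctan(40/200) ≈ 11.31°
|G| = 10 · 20120 / 5.1598e+05 ≈ 0.38994
Gain = 20 log₁₀(0.38994) ≈ -8.18 dB
∠G = 90.28° − 119.74° = -29.46°

At s = jω = j200:
zero (s+3): 3 + j200 → |·| = √(3²+200²) = √40009 ≈ 200.02, ∠ = arctan(200/3) ≈ 89.14°
zero (s+500): 500 + j200 → |·| = √(500²+200²) = √290000 ≈ 538.52, ∠ = arctan(200/500) ≈ 21.80°
pole (s+20): 20 + j200 → |·| = √(20²+200²) = √40400 ≈ 201, ∠ = arctan(200/20) ≈ 84.29°
pole (s+40): 40 + j200 → |·| = √(40²+200²) = √41600 ≈ 203.96, ∠ = arctan(200/40) ≈ 78.69°
pole (s+200): 200 + j200 → |·| = √(200²+200²) = √80000 ≈ 282.84, ∠ = arctan(200/200) ≈ 45.00°
|G| = 10 · 1.0771e+05 / 1.1595e+07 ≈ 0.092893
Gain = 20 log₁₀(0.092893) ≈ -20.64 dB
∠G = 110.94° − 207.98° = -97.04°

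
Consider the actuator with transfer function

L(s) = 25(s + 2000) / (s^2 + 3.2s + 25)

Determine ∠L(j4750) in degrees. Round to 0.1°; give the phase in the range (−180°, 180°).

-112.8°

At s = jω = j4750:
zero (s+2000): 2000 + j4750 → |·| = √(2000²+4750²) = √26562500 ≈ 5153.9, ∠ = arctan(4750/2000) ≈ 67.17°
quadratic: (j4750)² + 3.2·j4750 + 25 = -22562475 + j15200 → |·| ≈ 2.2562e+07, ∠ ≈ 179.96°
∠L = 67.17° − 179.96° = -112.79°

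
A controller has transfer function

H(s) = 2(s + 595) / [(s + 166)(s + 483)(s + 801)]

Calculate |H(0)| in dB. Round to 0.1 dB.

-94.6 dB

H(0) = 2·595 / (166·483·801) ≈ 1.8529e-05
20 log₁₀(1.8529e-05) ≈ -94.64 dB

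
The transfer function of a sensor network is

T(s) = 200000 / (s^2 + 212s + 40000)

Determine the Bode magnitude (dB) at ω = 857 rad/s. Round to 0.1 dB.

-11.1 dB

At s = jω = j857:
quadratic: (j857)² + 212·j857 + 40000 = -694449 + j181684 → |·| ≈ 7.1782e+05, ∠ ≈ 165.34°
|T| = 200000 / 7.1782e+05 ≈ 0.27862
Gain = 20 log₁₀(0.27862) ≈ -11.10 dB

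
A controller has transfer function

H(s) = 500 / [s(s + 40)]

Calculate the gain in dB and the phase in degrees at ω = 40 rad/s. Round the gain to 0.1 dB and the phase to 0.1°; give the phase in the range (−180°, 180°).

At s = jω = j40:
pole (s+40): 40 + j40 → |·| = √(40²+40²) = √3200 ≈ 56.569, ∠ = arctan(40/40) ≈ 45.00°
pole at origin: |s| = 40, ∠ = 90.00° (in denominator)
|H| = 500 / 2262.8 ≈ 0.22097
Gain = 20 log₁₀(0.22097) ≈ -13.11 dB
∠H = 0.00° − 135.00° = -135.00°

-13.1 dB, -135.0°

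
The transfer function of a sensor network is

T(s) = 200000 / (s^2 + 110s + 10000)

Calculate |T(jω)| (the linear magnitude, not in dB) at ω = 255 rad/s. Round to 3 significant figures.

3.24

At s = jω = j255:
quadratic: (j255)² + 110·j255 + 10000 = -55025 + j28050 → |·| ≈ 61762, ∠ ≈ 152.99°
|T| = 200000 / 61762 ≈ 3.2382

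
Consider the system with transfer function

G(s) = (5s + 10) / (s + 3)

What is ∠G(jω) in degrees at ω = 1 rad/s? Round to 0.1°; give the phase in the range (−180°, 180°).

8.1°

Substitute s = j1:
Numerator: 5(j1) + 10 = 10 + j5
Denominator: (j1) + 3 = 3 + j1
|N| = √(10² + 5²) ≈ 11.18, ∠N ≈ 26.57°
|D| = √(3² + 1²) ≈ 3.1623, ∠D ≈ 18.43°
∠G = 26.57° − 18.43° = 8.14°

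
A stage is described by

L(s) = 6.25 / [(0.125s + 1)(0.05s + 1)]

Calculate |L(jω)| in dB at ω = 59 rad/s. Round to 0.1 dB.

At ω = 59 rad/s:
pole (1 + j59·0.125) = 1 + j7.375 → |·| ≈ 7.4425, ∠ ≈ 82.28°
pole (1 + j59·0.05) = 1 + j2.95 → |·| ≈ 3.1149, ∠ ≈ 71.27°
|L| = 6.25 · 1 / (7.4425 · 3.1149) ≈ 0.2696
Gain = 20 log₁₀(0.2696) ≈ -11.39 dB

-11.4 dB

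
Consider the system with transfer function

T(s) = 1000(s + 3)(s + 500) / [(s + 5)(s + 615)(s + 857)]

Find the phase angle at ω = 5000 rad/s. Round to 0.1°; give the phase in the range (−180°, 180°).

-78.9°

At s = jω = j5000:
zero (s+3): 3 + j5000 → |·| = √(3²+5000²) = √25000009 ≈ 5000, ∠ = arctan(5000/3) ≈ 89.97°
zero (s+500): 500 + j5000 → |·| = √(500²+5000²) = √25250000 ≈ 5024.9, ∠ = arctan(5000/500) ≈ 84.29°
pole (s+5): 5 + j5000 → |·| = √(5²+5000²) = √25000025 ≈ 5000, ∠ = arctan(5000/5) ≈ 89.94°
pole (s+615): 615 + j5000 → |·| = √(615²+5000²) = √25378225 ≈ 5037.7, ∠ = arctan(5000/615) ≈ 82.99°
pole (s+857): 857 + j5000 → |·| = √(857²+5000²) = √25734449 ≈ 5072.9, ∠ = arctan(5000/857) ≈ 80.27°
∠T = 174.26° − 253.20° = -78.94°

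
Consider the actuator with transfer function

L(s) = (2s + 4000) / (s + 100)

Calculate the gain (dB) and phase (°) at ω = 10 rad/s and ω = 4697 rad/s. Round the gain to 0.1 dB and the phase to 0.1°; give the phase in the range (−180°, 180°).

Substitute s = j10:
Numerator: 2(j10) + 4000 = 4000 + j20
Denominator: (j10) + 100 = 100 + j10
|N| = √(4000² + 20²) ≈ 4000, ∠N ≈ 0.29°
|D| = √(100² + 10²) ≈ 100.5, ∠D ≈ 5.71°
|L| = 4000 / 100.5 ≈ 39.801
Gain = 20 log₁₀(39.801) ≈ 32.00 dB
∠L = 0.29° − 5.71° = -5.42°

Substitute s = j4697:
Numerator: 2(j4697) + 4000 = 4000 + j9394
Denominator: (j4697) + 100 = 100 + j4697
|N| = √(4000² + 9394²) ≈ 10210, ∠N ≈ 66.94°
|D| = √(100² + 4697²) ≈ 4698.1, ∠D ≈ 88.78°
|L| = 10210 / 4698.1 ≈ 2.1732
Gain = 20 log₁₀(2.1732) ≈ 6.74 dB
∠L = 66.94° − 88.78° = -21.84°

ω = 10: 32.0 dB, -5.4°; ω = 4697: 6.7 dB, -21.8°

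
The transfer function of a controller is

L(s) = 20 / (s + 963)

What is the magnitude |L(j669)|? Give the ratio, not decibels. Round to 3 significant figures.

0.0171

At s = jω = j669:
pole (s+963): 963 + j669 → |·| = √(963²+669²) = √1374930 ≈ 1172.6, ∠ = arctan(669/963) ≈ 34.79°
|L| = 20 / 1172.6 ≈ 0.017056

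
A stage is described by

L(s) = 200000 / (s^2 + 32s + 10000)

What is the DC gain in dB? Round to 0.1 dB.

L(0) = 200000 / 10000 = 20
20 log₁₀(20) ≈ 26.02 dB

26.0 dB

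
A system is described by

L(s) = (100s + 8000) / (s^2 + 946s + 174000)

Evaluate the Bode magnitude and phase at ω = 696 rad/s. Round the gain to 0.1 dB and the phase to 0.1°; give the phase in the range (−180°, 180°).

-20.3 dB, -31.8°

Substitute s = j696:
Numerator: 100(j696) + 8000 = 8000 + j69600
Denominator: (j696)^2 + 946(j696) + 174000 = -310416 + j658416
|N| = √(8000² + 69600²) ≈ 70058, ∠N ≈ 83.44°
|D| = √(310416² + 658416²) ≈ 7.2792e+05, ∠D ≈ 115.24°
|L| = 70058 / 7.2792e+05 ≈ 0.096244
Gain = 20 log₁₀(0.096244) ≈ -20.33 dB
∠L = 83.44° − 115.24° = -31.80°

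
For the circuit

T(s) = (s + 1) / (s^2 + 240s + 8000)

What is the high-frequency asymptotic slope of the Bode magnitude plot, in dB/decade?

-20 dB/decade

Each pole contributes −20 dB/decade at high frequency; each zero contributes +20 dB/decade.
Net: 1 zero(s) − 2 pole(s) → -20 dB/decade.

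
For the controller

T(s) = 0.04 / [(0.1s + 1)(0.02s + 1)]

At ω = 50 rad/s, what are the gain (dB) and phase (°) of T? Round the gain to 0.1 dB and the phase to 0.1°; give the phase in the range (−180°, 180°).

At ω = 50 rad/s:
pole (1 + j50·0.1) = 1 + j5 → |·| ≈ 5.099, ∠ ≈ 78.69°
pole (1 + j50·0.02) = 1 + j1 → |·| ≈ 1.4142, ∠ ≈ 45.00°
|T| = 0.04 · 1 / (5.099 · 1.4142) ≈ 0.0055471
Gain = 20 log₁₀(0.0055471) ≈ -45.12 dB
∠T = (0°) − (78.69° + 45.00°) = -123.69°

-45.1 dB, -123.7°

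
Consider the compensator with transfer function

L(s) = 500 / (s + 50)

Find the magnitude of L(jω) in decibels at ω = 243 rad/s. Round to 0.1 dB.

6.1 dB

Substitute s = j243:
Numerator: 500 = 500 + j0
Denominator: (j243) + 50 = 50 + j243
|N| = √(500² + 0²) ≈ 500, ∠N ≈ 0.00°
|D| = √(50² + 243²) ≈ 248.09, ∠D ≈ 78.37°
|L| = 500 / 248.09 ≈ 2.0154
Gain = 20 log₁₀(2.0154) ≈ 6.09 dB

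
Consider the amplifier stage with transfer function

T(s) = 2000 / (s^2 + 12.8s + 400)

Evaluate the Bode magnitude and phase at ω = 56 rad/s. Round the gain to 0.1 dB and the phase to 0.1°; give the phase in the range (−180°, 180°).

-3.0 dB, -165.3°

At s = jω = j56:
quadratic: (j56)² + 12.8·j56 + 400 = -2736 + j716.8 → |·| ≈ 2828.3, ∠ ≈ 165.32°
|T| = 2000 / 2828.3 ≈ 0.70714
Gain = 20 log₁₀(0.70714) ≈ -3.01 dB
∠T = 0.00° − 165.32° = -165.32°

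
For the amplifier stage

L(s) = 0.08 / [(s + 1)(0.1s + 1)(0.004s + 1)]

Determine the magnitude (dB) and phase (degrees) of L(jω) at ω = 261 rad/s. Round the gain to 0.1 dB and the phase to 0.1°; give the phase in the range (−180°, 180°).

At ω = 261 rad/s:
pole (1 + j261·1) = 1 + j261 → |·| ≈ 261, ∠ ≈ 89.78°
pole (1 + j261·0.1) = 1 + j26.1 → |·| ≈ 26.119, ∠ ≈ 87.81°
pole (1 + j261·0.004) = 1 + j1.044 → |·| ≈ 1.4457, ∠ ≈ 46.23°
|L| = 0.08 · 1 / (261 · 26.119 · 1.4457) ≈ 8.1174e-06
Gain = 20 log₁₀(8.1174e-06) ≈ -101.81 dB
∠L = (0°) − (89.78° + 87.81° + 46.23°) = -223.82° ≡ 136.18° (principal value)

-101.8 dB, 136.2°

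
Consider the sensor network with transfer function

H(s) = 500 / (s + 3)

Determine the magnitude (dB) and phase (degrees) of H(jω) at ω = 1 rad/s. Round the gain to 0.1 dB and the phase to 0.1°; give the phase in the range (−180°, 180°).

44.0 dB, -18.4°

At s = jω = j1:
pole (s+3): 3 + j1 → |·| = √(3²+1²) = √10 ≈ 3.1623, ∠ = arctan(1/3) ≈ 18.43°
|H| = 500 / 3.1623 ≈ 158.11
Gain = 20 log₁₀(158.11) ≈ 43.98 dB
∠H = 0.00° − 18.43° = -18.43°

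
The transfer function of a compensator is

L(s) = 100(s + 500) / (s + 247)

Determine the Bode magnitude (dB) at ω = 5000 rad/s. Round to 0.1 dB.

40.0 dB

At s = jω = j5000:
zero (s+500): 500 + j5000 → |·| = √(500²+5000²) = √25250000 ≈ 5024.9, ∠ = arctan(5000/500) ≈ 84.29°
pole (s+247): 247 + j5000 → |·| = √(247²+5000²) = √25061009 ≈ 5006.1, ∠ = arctan(5000/247) ≈ 87.17°
|L| = 100 · 5024.9 / 5006.1 ≈ 100.38
Gain = 20 log₁₀(100.38) ≈ 40.03 dB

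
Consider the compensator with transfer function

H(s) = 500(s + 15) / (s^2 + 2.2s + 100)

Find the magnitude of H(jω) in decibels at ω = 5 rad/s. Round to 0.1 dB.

At s = jω = j5:
zero (s+15): 15 + j5 → |·| = √(15²+5²) = √250 ≈ 15.811, ∠ = arctan(5/15) ≈ 18.43°
quadratic: (j5)² + 2.2·j5 + 100 = 75 + j11 → |·| ≈ 75.802, ∠ ≈ 8.34°
|H| = 500 · 15.811 / 75.802 ≈ 104.29
Gain = 20 log₁₀(104.29) ≈ 40.36 dB

40.4 dB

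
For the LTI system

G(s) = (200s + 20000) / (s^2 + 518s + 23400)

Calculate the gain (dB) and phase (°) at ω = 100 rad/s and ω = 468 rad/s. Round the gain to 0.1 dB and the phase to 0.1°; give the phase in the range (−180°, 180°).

Substitute s = j100:
Numerator: 200(j100) + 20000 = 20000 + j20000
Denominator: (j100)^2 + 518(j100) + 23400 = 13400 + j51800
|N| = √(20000² + 20000²) ≈ 28284, ∠N ≈ 45.00°
|D| = √(13400² + 51800²) ≈ 53505, ∠D ≈ 75.50°
|G| = 28284 / 53505 ≈ 0.52862
Gain = 20 log₁₀(0.52862) ≈ -5.54 dB
∠G = 45.00° − 75.50° = -30.50°

Substitute s = j468:
Numerator: 200(j468) + 20000 = 20000 + j93600
Denominator: (j468)^2 + 518(j468) + 23400 = -195624 + j242424
|N| = √(20000² + 93600²) ≈ 95713, ∠N ≈ 77.94°
|D| = √(195624² + 242424²) ≈ 3.1151e+05, ∠D ≈ 128.90°
|G| = 95713 / 3.1151e+05 ≈ 0.30725
Gain = 20 log₁₀(0.30725) ≈ -10.25 dB
∠G = 77.94° − 128.90° = -50.96°

ω = 100: -5.5 dB, -30.5°; ω = 468: -10.3 dB, -51.0°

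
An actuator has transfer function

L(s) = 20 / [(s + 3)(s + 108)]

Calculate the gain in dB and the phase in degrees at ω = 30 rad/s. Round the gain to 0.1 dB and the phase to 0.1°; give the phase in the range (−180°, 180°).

-44.6 dB, -99.8°

At s = jω = j30:
pole (s+3): 3 + j30 → |·| = √(3²+30²) = √909 ≈ 30.15, ∠ = arctan(30/3) ≈ 84.29°
pole (s+108): 108 + j30 → |·| = √(108²+30²) = √12564 ≈ 112.09, ∠ = arctan(30/108) ≈ 15.52°
|L| = 20 / 3379.5 ≈ 0.005918
Gain = 20 log₁₀(0.005918) ≈ -44.56 dB
∠L = 0.00° − 99.81° = -99.81°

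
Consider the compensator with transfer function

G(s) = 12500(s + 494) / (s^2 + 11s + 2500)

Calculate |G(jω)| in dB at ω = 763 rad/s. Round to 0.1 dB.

At s = jω = j763:
zero (s+494): 494 + j763 → |·| = √(494²+763²) = √826205 ≈ 908.96, ∠ = arctan(763/494) ≈ 57.08°
quadratic: (j763)² + 11·j763 + 2500 = -579669 + j8393 → |·| ≈ 5.7973e+05, ∠ ≈ 179.17°
|G| = 12500 · 908.96 / 5.7973e+05 ≈ 19.599
Gain = 20 log₁₀(19.599) ≈ 25.84 dB

25.8 dB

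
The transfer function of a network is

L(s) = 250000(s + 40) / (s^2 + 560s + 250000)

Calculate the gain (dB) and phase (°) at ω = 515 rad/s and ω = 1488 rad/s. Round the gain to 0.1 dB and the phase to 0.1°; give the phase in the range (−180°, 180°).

At s = jω = j515:
zero (s+40): 40 + j515 → |·| = √(40²+515²) = √266825 ≈ 516.55, ∠ = arctan(515/40) ≈ 85.56°
quadratic: (j515)² + 560·j515 + 250000 = -15225 + j288400 → |·| ≈ 2.888e+05, ∠ ≈ 93.02°
|L| = 250000 · 516.55 / 2.888e+05 ≈ 447.15
Gain = 20 log₁₀(447.15) ≈ 53.01 dB
∠L = 85.56° − 93.02° = -7.46°

At s = jω = j1488:
zero (s+40): 40 + j1488 → |·| = √(40²+1488²) = √2215744 ≈ 1488.5, ∠ = arctan(1488/40) ≈ 88.46°
quadratic: (j1488)² + 560·j1488 + 250000 = -1964144 + j833280 → |·| ≈ 2.1336e+06, ∠ ≈ 157.01°
|L| = 250000 · 1488.5 / 2.1336e+06 ≈ 174.41
Gain = 20 log₁₀(174.41) ≈ 44.83 dB
∠L = 88.46° − 157.01° = -68.55°

ω = 515: 53.0 dB, -7.5°; ω = 1488: 44.8 dB, -68.6°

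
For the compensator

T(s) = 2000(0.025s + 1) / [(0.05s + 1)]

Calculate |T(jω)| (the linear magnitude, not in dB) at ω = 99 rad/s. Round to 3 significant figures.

1.06e+03

At ω = 99 rad/s:
zero (1 + j99·0.025) = 1 + j2.475 → |·| ≈ 2.6694, ∠ ≈ 68.00°
pole (1 + j99·0.05) = 1 + j4.95 → |·| ≈ 5.05, ∠ ≈ 78.58°
|T| = 2000 · 2.6694 / (5.05) ≈ 1057.2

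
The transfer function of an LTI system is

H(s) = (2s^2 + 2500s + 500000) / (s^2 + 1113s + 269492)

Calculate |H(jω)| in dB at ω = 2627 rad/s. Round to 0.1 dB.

6.2 dB

Substitute s = j2627:
Numerator: 2(j2627)^2 + 2500(j2627) + 500000 = -13302258 + j6567500
Denominator: (j2627)^2 + 1113(j2627) + 269492 = -6631637 + j2923851
|N| = √(13302258² + 6567500²) ≈ 1.4835e+07, ∠N ≈ 153.72°
|D| = √(6631637² + 2923851²) ≈ 7.2476e+06, ∠D ≈ 156.21°
|H| = 1.4835e+07 / 7.2476e+06 ≈ 2.0469
Gain = 20 log₁₀(2.0469) ≈ 6.22 dB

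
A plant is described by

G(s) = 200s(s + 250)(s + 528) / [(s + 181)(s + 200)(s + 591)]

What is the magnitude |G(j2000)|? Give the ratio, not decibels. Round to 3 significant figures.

198

At s = jω = j2000:
zero (s+250): 250 + j2000 → |·| = √(250²+2000²) = √4062500 ≈ 2015.6, ∠ = arctan(2000/250) ≈ 82.87°
zero (s+528): 528 + j2000 → |·| = √(528²+2000²) = √4278784 ≈ 2068.5, ∠ = arctan(2000/528) ≈ 75.21°
zero at origin: s = j2000 → |·| = 2000, ∠ = 90.00°
pole (s+181): 181 + j2000 → |·| = √(181²+2000²) = √4032761 ≈ 2008.2, ∠ = arctan(2000/181) ≈ 84.83°
pole (s+200): 200 + j2000 → |·| = √(200²+2000²) = √4040000 ≈ 2010, ∠ = arctan(2000/200) ≈ 84.29°
pole (s+591): 591 + j2000 → |·| = √(591²+2000²) = √4349281 ≈ 2085.5, ∠ = arctan(2000/591) ≈ 73.54°
|G| = 200 · 8.3385e+09 / 8.4181e+09 ≈ 198.11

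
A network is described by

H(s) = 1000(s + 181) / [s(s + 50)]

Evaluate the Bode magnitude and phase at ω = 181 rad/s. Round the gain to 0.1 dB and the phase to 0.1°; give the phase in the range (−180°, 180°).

17.5 dB, -119.6°

At s = jω = j181:
zero (s+181): 181 + j181 → |·| = √(181²+181²) = √65522 ≈ 255.97, ∠ = arctan(181/181) ≈ 45.00°
pole (s+50): 50 + j181 → |·| = √(50²+181²) = √35261 ≈ 187.78, ∠ = arctan(181/50) ≈ 74.56°
pole at origin: |s| = 181, ∠ = 90.00° (in denominator)
|H| = 1000 · 255.97 / 33988 ≈ 7.5312
Gain = 20 log₁₀(7.5312) ≈ 17.54 dB
∠H = 45.00° − 164.56° = -119.56°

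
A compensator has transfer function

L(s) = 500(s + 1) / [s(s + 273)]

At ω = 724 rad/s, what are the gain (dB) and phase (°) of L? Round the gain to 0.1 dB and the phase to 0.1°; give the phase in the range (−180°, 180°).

-3.8 dB, -69.4°

At s = jω = j724:
zero (s+1): 1 + j724 → |·| = √(1²+724²) = √524177 ≈ 724, ∠ = arctan(724/1) ≈ 89.92°
pole (s+273): 273 + j724 → |·| = √(273²+724²) = √598705 ≈ 773.76, ∠ = arctan(724/273) ≈ 69.34°
pole at origin: |s| = 724, ∠ = 90.00° (in denominator)
|L| = 500 · 724 / 5.602e+05 ≈ 0.6462
Gain = 20 log₁₀(0.6462) ≈ -3.79 dB
∠L = 89.92° − 159.34° = -69.42°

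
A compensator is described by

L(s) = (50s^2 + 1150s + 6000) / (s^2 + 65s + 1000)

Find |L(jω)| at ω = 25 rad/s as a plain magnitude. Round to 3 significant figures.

22.9

Substitute s = j25:
Numerator: 50(j25)^2 + 1150(j25) + 6000 = -25250 + j28750
Denominator: (j25)^2 + 65(j25) + 1000 = 375 + j1625
|N| = √(25250² + 28750²) ≈ 38264, ∠N ≈ 131.29°
|D| = √(375² + 1625²) ≈ 1667.7, ∠D ≈ 77.01°
|L| = 38264 / 1667.7 ≈ 22.944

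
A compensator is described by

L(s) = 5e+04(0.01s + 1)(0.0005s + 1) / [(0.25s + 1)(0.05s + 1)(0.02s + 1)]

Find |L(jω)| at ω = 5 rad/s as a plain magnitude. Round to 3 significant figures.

3.02e+04

At ω = 5 rad/s:
zero (1 + j5·0.01) = 1 + j0.05 → |·| ≈ 1.0012, ∠ ≈ 2.86°
zero (1 + j5·0.0005) = 1 + j0.0025 → |·| ≈ 1, ∠ ≈ 0.14°
pole (1 + j5·0.25) = 1 + j1.25 → |·| ≈ 1.6008, ∠ ≈ 51.34°
pole (1 + j5·0.05) = 1 + j0.25 → |·| ≈ 1.0308, ∠ ≈ 14.04°
pole (1 + j5·0.02) = 1 + j0.1 → |·| ≈ 1.005, ∠ ≈ 5.71°
|L| = 5e+04 · 1.0012 · 1 / (1.6008 · 1.0308 · 1.005) ≈ 30187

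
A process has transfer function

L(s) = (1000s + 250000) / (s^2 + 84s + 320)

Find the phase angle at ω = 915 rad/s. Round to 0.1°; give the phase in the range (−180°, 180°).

-100.0°

Substitute s = j915:
Numerator: 1000(j915) + 250000 = 250000 + j915000
Denominator: (j915)^2 + 84(j915) + 320 = -836905 + j76860
|N| = √(250000² + 915000²) ≈ 9.4854e+05, ∠N ≈ 74.72°
|D| = √(836905² + 76860²) ≈ 8.4043e+05, ∠D ≈ 174.75°
∠L = 74.72° − 174.75° = -100.03°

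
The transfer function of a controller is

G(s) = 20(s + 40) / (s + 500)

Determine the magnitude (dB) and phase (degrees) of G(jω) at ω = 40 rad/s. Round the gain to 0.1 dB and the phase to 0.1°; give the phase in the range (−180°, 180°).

7.1 dB, 40.4°

At s = jω = j40:
zero (s+40): 40 + j40 → |·| = √(40²+40²) = √3200 ≈ 56.569, ∠ = arctan(40/40) ≈ 45.00°
pole (s+500): 500 + j40 → |·| = √(500²+40²) = √251600 ≈ 501.6, ∠ = arctan(40/500) ≈ 4.57°
|G| = 20 · 56.569 / 501.6 ≈ 2.2555
Gain = 20 log₁₀(2.2555) ≈ 7.06 dB
∠G = 45.00° − 4.57° = 40.43°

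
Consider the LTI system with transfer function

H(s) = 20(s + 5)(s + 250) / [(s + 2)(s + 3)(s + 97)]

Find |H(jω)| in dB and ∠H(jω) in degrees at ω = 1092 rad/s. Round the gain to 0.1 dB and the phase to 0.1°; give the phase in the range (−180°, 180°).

At s = jω = j1092:
zero (s+5): 5 + j1092 → |·| = √(5²+1092²) = √1192489 ≈ 1092, ∠ = arctan(1092/5) ≈ 89.74°
zero (s+250): 250 + j1092 → |·| = √(250²+1092²) = √1254964 ≈ 1120.3, ∠ = arctan(1092/250) ≈ 77.11°
pole (s+2): 2 + j1092 → |·| = √(2²+1092²) = √1192468 ≈ 1092, ∠ = arctan(1092/2) ≈ 89.90°
pole (s+3): 3 + j1092 → |·| = √(3²+1092²) = √1192473 ≈ 1092, ∠ = arctan(1092/3) ≈ 89.84°
pole (s+97): 97 + j1092 → |·| = √(97²+1092²) = √1201873 ≈ 1096.3, ∠ = arctan(1092/97) ≈ 84.92°
|H| = 20 · 1.2234e+06 / 1.3073e+09 ≈ 0.018716
Gain = 20 log₁₀(0.018716) ≈ -34.56 dB
∠H = 166.85° − 264.66° = -97.81°

-34.6 dB, -97.8°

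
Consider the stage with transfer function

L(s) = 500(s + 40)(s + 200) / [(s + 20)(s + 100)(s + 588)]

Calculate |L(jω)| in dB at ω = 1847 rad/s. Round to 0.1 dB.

-11.7 dB

At s = jω = j1847:
zero (s+40): 40 + j1847 → |·| = √(40²+1847²) = √3413009 ≈ 1847.4, ∠ = arctan(1847/40) ≈ 88.76°
zero (s+200): 200 + j1847 → |·| = √(200²+1847²) = √3451409 ≈ 1857.8, ∠ = arctan(1847/200) ≈ 83.82°
pole (s+20): 20 + j1847 → |·| = √(20²+1847²) = √3411809 ≈ 1847.1, ∠ = arctan(1847/20) ≈ 89.38°
pole (s+100): 100 + j1847 → |·| = √(100²+1847²) = √3421409 ≈ 1849.7, ∠ = arctan(1847/100) ≈ 86.90°
pole (s+588): 588 + j1847 → |·| = √(588²+1847²) = √3757153 ≈ 1938.3, ∠ = arctan(1847/588) ≈ 72.34°
|L| = 500 · 3.4321e+06 / 6.6224e+09 ≈ 0.25913
Gain = 20 log₁₀(0.25913) ≈ -11.73 dB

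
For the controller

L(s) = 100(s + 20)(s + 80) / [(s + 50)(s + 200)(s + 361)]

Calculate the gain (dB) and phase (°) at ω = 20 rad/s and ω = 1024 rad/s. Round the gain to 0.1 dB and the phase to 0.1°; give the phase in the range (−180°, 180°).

At s = jω = j20:
zero (s+20): 20 + j20 → |·| = √(20²+20²) = √800 ≈ 28.284, ∠ = arctan(20/20) ≈ 45.00°
zero (s+80): 80 + j20 → |·| = √(80²+20²) = √6800 ≈ 82.462, ∠ = arctan(20/80) ≈ 14.04°
pole (s+50): 50 + j20 → |·| = √(50²+20²) = √2900 ≈ 53.852, ∠ = arctan(20/50) ≈ 21.80°
pole (s+200): 200 + j20 → |·| = √(200²+20²) = √40400 ≈ 201, ∠ = arctan(20/200) ≈ 5.71°
pole (s+361): 361 + j20 → |·| = √(361²+20²) = √130721 ≈ 361.55, ∠ = arctan(20/361) ≈ 3.17°
|L| = 100 · 2332.4 / 3.9135e+06 ≈ 0.059599
Gain = 20 log₁₀(0.059599) ≈ -24.50 dB
∠L = 59.04° − 30.68° = 28.36°

At s = jω = j1024:
zero (s+20): 20 + j1024 → |·| = √(20²+1024²) = √1048976 ≈ 1024.2, ∠ = arctan(1024/20) ≈ 88.88°
zero (s+80): 80 + j1024 → |·| = √(80²+1024²) = √1054976 ≈ 1027.1, ∠ = arctan(1024/80) ≈ 85.53°
pole (s+50): 50 + j1024 → |·| = √(50²+1024²) = √1051076 ≈ 1025.2, ∠ = arctan(1024/50) ≈ 87.20°
pole (s+200): 200 + j1024 → |·| = √(200²+1024²) = √1088576 ≈ 1043.3, ∠ = arctan(1024/200) ≈ 78.95°
pole (s+361): 361 + j1024 → |·| = √(361²+1024²) = √1178897 ≈ 1085.8, ∠ = arctan(1024/361) ≈ 70.58°
|L| = 100 · 1.052e+06 / 1.1614e+09 ≈ 0.09058
Gain = 20 log₁₀(0.09058) ≈ -20.86 dB
∠L = 174.41° − 236.73° = -62.32°

ω = 20: -24.5 dB, 28.4°; ω = 1024: -20.9 dB, -62.3°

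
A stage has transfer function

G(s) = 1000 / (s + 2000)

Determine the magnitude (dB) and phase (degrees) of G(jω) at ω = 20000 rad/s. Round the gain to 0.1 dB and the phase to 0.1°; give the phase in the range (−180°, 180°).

-26.1 dB, -84.3°

Substitute s = j20000:
Numerator: 1000 = 1000 + j0
Denominator: (j20000) + 2000 = 2000 + j20000
|N| = √(1000² + 0²) ≈ 1000, ∠N ≈ 0.00°
|D| = √(2000² + 20000²) ≈ 20100, ∠D ≈ 84.29°
|G| = 1000 / 20100 ≈ 0.049751
Gain = 20 log₁₀(0.049751) ≈ -26.06 dB
∠G = 0.00° − 84.29° = -84.29°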